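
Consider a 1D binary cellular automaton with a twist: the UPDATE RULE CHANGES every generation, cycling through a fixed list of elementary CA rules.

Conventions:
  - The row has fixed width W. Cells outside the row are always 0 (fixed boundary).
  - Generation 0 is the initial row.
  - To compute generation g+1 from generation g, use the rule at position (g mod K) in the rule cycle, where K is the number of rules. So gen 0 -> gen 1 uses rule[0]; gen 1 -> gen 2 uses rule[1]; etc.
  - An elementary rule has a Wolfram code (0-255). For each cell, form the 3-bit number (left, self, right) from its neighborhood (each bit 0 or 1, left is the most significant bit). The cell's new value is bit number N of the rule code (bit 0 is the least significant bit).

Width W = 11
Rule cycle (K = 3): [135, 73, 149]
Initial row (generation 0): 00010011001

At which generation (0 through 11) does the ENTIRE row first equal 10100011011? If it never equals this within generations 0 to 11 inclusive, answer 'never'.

Gen 0: 00010011001
Gen 1 (rule 135): 11110100011
Gen 2 (rule 73): 10010001011
Gen 3 (rule 149): 11011101000
Gen 4 (rule 135): 00001001011
Gen 5 (rule 73): 11100000011
Gen 6 (rule 149): 01011111000
Gen 7 (rule 135): 11001110011
Gen 8 (rule 73): 11001010011
Gen 9 (rule 149): 00101011000
Gen 10 (rule 135): 11101000011
Gen 11 (rule 73): 10100011011

Answer: 11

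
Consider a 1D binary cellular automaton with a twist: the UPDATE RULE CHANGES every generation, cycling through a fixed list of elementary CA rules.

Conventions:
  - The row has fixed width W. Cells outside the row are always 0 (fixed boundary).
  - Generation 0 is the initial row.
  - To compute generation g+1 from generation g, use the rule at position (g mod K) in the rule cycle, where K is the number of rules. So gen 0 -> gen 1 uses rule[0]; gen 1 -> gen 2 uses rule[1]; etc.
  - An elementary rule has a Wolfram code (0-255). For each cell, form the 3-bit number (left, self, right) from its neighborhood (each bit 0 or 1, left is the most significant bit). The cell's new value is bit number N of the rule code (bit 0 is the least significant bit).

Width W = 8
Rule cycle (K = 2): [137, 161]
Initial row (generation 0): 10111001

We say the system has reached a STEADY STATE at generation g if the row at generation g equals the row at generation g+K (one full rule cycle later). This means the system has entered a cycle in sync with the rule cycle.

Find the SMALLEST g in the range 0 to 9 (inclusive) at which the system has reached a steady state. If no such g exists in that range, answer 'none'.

Gen 0: 10111001
Gen 1 (rule 137): 00110000
Gen 2 (rule 161): 10000111
Gen 3 (rule 137): 00110110
Gen 4 (rule 161): 10001000
Gen 5 (rule 137): 00100011
Gen 6 (rule 161): 10001000
Gen 7 (rule 137): 00100011
Gen 8 (rule 161): 10001000
Gen 9 (rule 137): 00100011
Gen 10 (rule 161): 10001000
Gen 11 (rule 137): 00100011

Answer: 4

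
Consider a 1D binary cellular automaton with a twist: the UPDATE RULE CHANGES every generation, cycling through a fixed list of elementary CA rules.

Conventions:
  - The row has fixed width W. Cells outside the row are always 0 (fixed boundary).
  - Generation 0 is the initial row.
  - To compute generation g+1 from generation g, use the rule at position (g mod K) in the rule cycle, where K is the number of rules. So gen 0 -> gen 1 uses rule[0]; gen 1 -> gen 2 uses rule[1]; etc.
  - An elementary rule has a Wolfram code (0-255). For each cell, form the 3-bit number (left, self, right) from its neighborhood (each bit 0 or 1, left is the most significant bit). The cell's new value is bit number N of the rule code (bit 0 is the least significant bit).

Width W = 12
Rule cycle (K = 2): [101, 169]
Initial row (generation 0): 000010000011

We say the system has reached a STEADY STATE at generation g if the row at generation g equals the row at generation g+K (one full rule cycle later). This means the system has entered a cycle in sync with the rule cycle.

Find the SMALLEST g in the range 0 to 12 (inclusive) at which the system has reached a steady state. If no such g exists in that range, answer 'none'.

Answer: none

Derivation:
Gen 0: 000010000011
Gen 1 (rule 101): 111010111001
Gen 2 (rule 169): 110101110000
Gen 3 (rule 101): 011110010111
Gen 4 (rule 169): 011100001110
Gen 5 (rule 101): 000101100010
Gen 6 (rule 169): 110011001000
Gen 7 (rule 101): 010001001011
Gen 8 (rule 169): 000100000110
Gen 9 (rule 101): 110101110010
Gen 10 (rule 169): 101011100000
Gen 11 (rule 101): 111100101111
Gen 12 (rule 169): 111000011110
Gen 13 (rule 101): 001011000010
Gen 14 (rule 169): 100110011000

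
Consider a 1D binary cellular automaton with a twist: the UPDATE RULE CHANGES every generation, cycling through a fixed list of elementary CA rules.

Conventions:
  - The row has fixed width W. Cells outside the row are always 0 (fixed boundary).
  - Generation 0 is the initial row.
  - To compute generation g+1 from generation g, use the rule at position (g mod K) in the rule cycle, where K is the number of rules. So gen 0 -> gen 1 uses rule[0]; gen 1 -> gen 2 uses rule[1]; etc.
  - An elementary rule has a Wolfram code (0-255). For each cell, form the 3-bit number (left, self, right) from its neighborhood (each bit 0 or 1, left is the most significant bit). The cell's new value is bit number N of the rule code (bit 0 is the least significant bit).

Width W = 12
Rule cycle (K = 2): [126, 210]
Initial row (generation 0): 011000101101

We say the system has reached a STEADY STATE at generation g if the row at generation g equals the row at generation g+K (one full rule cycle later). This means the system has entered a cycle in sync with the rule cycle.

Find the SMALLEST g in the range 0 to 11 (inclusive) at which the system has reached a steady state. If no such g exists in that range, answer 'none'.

Gen 0: 011000101101
Gen 1 (rule 126): 111101111111
Gen 2 (rule 210): 011100111111
Gen 3 (rule 126): 110111100001
Gen 4 (rule 210): 010011110010
Gen 5 (rule 126): 111110011111
Gen 6 (rule 210): 011111101111
Gen 7 (rule 126): 110000111001
Gen 8 (rule 210): 011001011110
Gen 9 (rule 126): 111111110011
Gen 10 (rule 210): 011111111101
Gen 11 (rule 126): 110000000111
Gen 12 (rule 210): 011000001011
Gen 13 (rule 126): 111100011111

Answer: none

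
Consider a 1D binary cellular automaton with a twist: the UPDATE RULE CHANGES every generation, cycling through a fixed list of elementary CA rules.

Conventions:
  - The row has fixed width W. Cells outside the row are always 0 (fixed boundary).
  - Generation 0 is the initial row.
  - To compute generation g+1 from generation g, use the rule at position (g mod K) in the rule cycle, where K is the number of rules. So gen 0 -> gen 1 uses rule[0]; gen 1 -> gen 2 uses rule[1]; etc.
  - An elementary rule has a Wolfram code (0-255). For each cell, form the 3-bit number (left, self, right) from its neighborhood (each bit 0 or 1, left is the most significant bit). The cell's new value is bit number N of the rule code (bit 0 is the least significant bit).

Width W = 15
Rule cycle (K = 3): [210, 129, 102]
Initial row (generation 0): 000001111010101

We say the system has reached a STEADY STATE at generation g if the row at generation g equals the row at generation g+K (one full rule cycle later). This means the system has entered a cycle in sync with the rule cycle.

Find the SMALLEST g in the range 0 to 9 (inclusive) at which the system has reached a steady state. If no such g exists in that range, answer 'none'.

Answer: none

Derivation:
Gen 0: 000001111010101
Gen 1 (rule 210): 000010111000000
Gen 2 (rule 129): 111000010011111
Gen 3 (rule 102): 001000110100001
Gen 4 (rule 210): 010101010010010
Gen 5 (rule 129): 000000000000000
Gen 6 (rule 102): 000000000000000
Gen 7 (rule 210): 000000000000000
Gen 8 (rule 129): 111111111111111
Gen 9 (rule 102): 000000000000001
Gen 10 (rule 210): 000000000000010
Gen 11 (rule 129): 111111111111000
Gen 12 (rule 102): 000000000001000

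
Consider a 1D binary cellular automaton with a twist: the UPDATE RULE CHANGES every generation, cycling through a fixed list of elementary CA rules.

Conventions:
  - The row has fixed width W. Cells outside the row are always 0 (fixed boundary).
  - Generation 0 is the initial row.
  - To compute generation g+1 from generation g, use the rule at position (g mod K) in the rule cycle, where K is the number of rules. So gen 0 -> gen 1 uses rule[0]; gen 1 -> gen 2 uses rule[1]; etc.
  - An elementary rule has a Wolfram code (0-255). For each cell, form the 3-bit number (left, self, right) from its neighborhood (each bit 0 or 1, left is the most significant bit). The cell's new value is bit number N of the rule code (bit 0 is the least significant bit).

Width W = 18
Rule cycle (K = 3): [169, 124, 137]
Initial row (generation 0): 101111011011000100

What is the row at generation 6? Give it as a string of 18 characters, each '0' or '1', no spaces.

Answer: 001100110100110000

Derivation:
Gen 0: 101111011011000100
Gen 1 (rule 169): 011110110110010001
Gen 2 (rule 124): 010011111111011001
Gen 3 (rule 137): 000011111110010000
Gen 4 (rule 169): 111011111100000111
Gen 5 (rule 124): 101110000110000101
Gen 6 (rule 137): 001100110100110000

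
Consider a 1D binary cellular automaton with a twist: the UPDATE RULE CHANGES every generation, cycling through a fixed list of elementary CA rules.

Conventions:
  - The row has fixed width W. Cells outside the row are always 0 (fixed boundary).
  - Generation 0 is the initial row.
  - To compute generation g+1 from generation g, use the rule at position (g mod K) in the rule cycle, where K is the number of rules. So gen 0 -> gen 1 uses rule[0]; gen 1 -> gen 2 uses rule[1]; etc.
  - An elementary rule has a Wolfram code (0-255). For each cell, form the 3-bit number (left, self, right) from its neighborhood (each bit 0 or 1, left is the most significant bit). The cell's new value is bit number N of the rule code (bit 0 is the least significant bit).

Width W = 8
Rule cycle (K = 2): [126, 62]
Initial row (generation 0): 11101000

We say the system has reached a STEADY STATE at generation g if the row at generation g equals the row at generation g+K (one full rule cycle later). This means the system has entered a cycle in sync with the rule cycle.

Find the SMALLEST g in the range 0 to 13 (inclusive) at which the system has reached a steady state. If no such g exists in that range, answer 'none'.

Gen 0: 11101000
Gen 1 (rule 126): 10111100
Gen 2 (rule 62): 11100010
Gen 3 (rule 126): 10110111
Gen 4 (rule 62): 11101100
Gen 5 (rule 126): 10111110
Gen 6 (rule 62): 11100001
Gen 7 (rule 126): 10110011
Gen 8 (rule 62): 11101110
Gen 9 (rule 126): 10111011
Gen 10 (rule 62): 11100110
Gen 11 (rule 126): 10111111
Gen 12 (rule 62): 11100000
Gen 13 (rule 126): 10110000
Gen 14 (rule 62): 11101000
Gen 15 (rule 126): 10111100

Answer: none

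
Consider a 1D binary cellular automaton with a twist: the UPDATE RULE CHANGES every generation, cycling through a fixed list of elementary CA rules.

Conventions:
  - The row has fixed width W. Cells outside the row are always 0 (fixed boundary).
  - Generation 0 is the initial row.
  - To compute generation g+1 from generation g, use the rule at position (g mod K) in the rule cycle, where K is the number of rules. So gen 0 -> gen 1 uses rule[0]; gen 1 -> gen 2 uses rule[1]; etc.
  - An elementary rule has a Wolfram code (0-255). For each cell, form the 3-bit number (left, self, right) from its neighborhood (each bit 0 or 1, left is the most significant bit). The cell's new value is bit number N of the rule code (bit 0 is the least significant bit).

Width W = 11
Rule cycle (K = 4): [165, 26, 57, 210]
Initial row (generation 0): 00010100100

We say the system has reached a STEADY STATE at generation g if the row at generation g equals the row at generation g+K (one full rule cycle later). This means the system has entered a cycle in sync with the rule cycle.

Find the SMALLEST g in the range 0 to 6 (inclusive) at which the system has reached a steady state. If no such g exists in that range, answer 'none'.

Gen 0: 00010100100
Gen 1 (rule 165): 11011100101
Gen 2 (rule 26): 10010011000
Gen 3 (rule 57): 01001010111
Gen 4 (rule 210): 10110000011
Gen 5 (rule 165): 11000111000
Gen 6 (rule 26): 10101100100
Gen 7 (rule 57): 01011010011
Gen 8 (rule 210): 10001001101
Gen 9 (rule 165): 10101000011
Gen 10 (rule 26): 00000100110

Answer: none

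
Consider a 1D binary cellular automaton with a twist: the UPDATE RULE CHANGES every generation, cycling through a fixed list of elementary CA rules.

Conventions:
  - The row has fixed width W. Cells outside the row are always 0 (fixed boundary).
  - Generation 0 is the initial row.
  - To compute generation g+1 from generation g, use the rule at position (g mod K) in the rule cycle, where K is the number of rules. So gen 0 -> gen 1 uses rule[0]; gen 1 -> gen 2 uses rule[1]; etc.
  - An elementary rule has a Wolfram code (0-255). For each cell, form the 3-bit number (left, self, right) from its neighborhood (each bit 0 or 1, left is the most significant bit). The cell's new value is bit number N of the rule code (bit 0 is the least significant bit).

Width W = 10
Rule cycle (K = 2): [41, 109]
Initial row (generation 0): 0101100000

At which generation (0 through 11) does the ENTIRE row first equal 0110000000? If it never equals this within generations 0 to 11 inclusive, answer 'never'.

Answer: 3

Derivation:
Gen 0: 0101100000
Gen 1 (rule 41): 0011001111
Gen 2 (rule 109): 1011001001
Gen 3 (rule 41): 0110000000
Gen 4 (rule 109): 0110111111
Gen 5 (rule 41): 0101100000
Gen 6 (rule 109): 0111101111
Gen 7 (rule 41): 0100011000
Gen 8 (rule 109): 0101011011
Gen 9 (rule 41): 0010110110
Gen 10 (rule 109): 1011111110
Gen 11 (rule 41): 0110000000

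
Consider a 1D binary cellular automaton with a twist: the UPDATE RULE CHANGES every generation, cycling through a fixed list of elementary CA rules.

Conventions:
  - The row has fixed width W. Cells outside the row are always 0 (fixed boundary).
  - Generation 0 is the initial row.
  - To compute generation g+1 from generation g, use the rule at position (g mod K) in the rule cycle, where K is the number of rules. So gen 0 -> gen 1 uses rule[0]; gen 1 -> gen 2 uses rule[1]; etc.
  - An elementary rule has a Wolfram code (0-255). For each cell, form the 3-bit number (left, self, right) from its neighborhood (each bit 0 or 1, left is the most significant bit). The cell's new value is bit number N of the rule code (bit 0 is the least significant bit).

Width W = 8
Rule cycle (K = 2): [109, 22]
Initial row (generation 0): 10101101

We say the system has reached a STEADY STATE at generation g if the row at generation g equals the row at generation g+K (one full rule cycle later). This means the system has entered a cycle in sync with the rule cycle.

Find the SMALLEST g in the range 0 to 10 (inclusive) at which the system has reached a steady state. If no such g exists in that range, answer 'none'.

Gen 0: 10101101
Gen 1 (rule 109): 11111111
Gen 2 (rule 22): 00000000
Gen 3 (rule 109): 11111111
Gen 4 (rule 22): 00000000
Gen 5 (rule 109): 11111111
Gen 6 (rule 22): 00000000
Gen 7 (rule 109): 11111111
Gen 8 (rule 22): 00000000
Gen 9 (rule 109): 11111111
Gen 10 (rule 22): 00000000
Gen 11 (rule 109): 11111111
Gen 12 (rule 22): 00000000

Answer: 1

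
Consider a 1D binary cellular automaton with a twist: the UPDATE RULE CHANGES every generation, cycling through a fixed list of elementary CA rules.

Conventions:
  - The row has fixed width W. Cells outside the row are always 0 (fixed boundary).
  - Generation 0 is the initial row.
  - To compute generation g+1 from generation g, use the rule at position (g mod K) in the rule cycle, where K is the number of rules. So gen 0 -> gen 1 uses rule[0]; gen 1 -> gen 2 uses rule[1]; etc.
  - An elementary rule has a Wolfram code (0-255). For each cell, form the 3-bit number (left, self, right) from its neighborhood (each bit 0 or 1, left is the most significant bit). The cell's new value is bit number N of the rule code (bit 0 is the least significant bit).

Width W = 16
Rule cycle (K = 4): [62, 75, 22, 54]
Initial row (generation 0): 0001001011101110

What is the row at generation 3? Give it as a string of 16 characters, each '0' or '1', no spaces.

Gen 0: 0001001011101110
Gen 1 (rule 62): 0011111110011001
Gen 2 (rule 75): 1110000010111010
Gen 3 (rule 22): 0001000110000011

Answer: 0001000110000011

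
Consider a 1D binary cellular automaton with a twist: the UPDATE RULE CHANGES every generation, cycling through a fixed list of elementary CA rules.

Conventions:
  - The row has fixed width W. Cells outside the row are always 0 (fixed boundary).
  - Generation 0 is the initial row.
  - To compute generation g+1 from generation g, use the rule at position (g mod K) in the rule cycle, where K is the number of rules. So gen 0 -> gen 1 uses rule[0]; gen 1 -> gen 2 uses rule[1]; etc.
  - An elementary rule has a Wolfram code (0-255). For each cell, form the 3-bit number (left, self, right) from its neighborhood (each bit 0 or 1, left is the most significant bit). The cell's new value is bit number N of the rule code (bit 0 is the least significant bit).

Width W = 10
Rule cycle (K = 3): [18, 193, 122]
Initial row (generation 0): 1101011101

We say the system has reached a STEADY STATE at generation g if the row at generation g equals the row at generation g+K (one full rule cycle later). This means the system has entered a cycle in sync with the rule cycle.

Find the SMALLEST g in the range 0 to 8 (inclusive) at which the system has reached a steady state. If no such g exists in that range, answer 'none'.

Gen 0: 1101011101
Gen 1 (rule 18): 0000000000
Gen 2 (rule 193): 1111111111
Gen 3 (rule 122): 1000000001
Gen 4 (rule 18): 0100000010
Gen 5 (rule 193): 0001111000
Gen 6 (rule 122): 0011001100
Gen 7 (rule 18): 0100110010
Gen 8 (rule 193): 0000010000
Gen 9 (rule 122): 0000101000
Gen 10 (rule 18): 0001000100
Gen 11 (rule 193): 1100010001

Answer: none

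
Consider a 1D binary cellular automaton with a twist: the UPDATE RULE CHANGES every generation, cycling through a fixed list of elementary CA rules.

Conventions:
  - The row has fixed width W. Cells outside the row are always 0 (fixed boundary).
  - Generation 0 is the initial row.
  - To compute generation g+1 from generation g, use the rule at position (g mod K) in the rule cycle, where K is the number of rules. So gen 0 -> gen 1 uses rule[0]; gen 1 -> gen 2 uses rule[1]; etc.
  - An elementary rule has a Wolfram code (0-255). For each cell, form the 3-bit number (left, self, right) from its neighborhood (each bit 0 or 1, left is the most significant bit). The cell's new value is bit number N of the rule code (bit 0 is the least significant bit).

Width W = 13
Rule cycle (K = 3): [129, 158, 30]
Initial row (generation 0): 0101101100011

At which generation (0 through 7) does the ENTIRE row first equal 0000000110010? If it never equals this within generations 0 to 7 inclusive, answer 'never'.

Gen 0: 0101101100011
Gen 1 (rule 129): 0000000001000
Gen 2 (rule 158): 0000000011100
Gen 3 (rule 30): 0000000110010
Gen 4 (rule 129): 1111110000000
Gen 5 (rule 158): 1111101000000
Gen 6 (rule 30): 1000001100000
Gen 7 (rule 129): 0011100001111

Answer: 3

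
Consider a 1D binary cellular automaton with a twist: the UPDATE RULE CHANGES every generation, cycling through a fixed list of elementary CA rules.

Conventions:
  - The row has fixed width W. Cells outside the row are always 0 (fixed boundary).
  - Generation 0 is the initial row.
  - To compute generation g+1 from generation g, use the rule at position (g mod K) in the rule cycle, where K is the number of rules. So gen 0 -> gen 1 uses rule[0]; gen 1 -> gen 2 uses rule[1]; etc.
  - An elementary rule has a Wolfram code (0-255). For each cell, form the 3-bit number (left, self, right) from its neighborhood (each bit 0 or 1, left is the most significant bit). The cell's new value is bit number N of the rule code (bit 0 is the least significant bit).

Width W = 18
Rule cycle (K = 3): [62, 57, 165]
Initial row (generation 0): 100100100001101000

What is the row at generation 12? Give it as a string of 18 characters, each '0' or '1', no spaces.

Gen 0: 100100100001101000
Gen 1 (rule 62): 111111110011011100
Gen 2 (rule 57): 100000001010110011
Gen 3 (rule 165): 101111101111000000
Gen 4 (rule 62): 111000011000100000
Gen 5 (rule 57): 100111010110011111
Gen 6 (rule 165): 100010111000001110
Gen 7 (rule 62): 110111100100011001
Gen 8 (rule 57): 101100010011010100
Gen 9 (rule 165): 110001010000111101
Gen 10 (rule 62): 101011111001100011
Gen 11 (rule 57): 010110000101011010
Gen 12 (rule 165): 011000110111100110

Answer: 011000110111100110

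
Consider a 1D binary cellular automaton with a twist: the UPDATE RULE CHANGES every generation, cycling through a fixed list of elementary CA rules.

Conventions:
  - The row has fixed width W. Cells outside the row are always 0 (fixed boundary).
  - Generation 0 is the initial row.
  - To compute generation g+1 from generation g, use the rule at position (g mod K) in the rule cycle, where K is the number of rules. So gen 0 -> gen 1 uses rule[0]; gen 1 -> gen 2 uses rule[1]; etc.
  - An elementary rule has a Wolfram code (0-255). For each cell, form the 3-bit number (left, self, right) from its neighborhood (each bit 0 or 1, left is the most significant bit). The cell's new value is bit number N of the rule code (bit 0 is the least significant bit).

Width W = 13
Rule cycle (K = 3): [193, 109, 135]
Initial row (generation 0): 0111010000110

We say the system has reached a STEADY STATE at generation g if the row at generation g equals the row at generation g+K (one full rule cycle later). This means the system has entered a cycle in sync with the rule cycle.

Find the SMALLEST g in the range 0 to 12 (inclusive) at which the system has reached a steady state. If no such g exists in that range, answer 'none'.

Gen 0: 0111010000110
Gen 1 (rule 193): 0011000110010
Gen 2 (rule 109): 1011010110010
Gen 3 (rule 135): 1000010000110
Gen 4 (rule 193): 0011000110010
Gen 5 (rule 109): 1011010110010
Gen 6 (rule 135): 1000010000110
Gen 7 (rule 193): 0011000110010
Gen 8 (rule 109): 1011010110010
Gen 9 (rule 135): 1000010000110
Gen 10 (rule 193): 0011000110010
Gen 11 (rule 109): 1011010110010
Gen 12 (rule 135): 1000010000110
Gen 13 (rule 193): 0011000110010
Gen 14 (rule 109): 1011010110010
Gen 15 (rule 135): 1000010000110

Answer: 1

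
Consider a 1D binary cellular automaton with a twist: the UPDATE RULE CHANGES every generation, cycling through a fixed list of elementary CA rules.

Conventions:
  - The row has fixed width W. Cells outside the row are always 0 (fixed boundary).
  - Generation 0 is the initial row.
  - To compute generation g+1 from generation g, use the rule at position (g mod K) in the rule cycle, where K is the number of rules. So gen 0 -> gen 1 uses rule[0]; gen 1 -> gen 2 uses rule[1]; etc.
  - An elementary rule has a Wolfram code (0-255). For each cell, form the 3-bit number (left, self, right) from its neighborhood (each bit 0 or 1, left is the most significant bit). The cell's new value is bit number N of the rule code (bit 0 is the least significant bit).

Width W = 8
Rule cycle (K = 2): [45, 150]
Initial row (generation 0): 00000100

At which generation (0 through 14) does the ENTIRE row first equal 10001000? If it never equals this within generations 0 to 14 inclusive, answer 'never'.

Answer: never

Derivation:
Gen 0: 00000100
Gen 1 (rule 45): 11110101
Gen 2 (rule 150): 01100101
Gen 3 (rule 45): 01000111
Gen 4 (rule 150): 11101010
Gen 5 (rule 45): 10011110
Gen 6 (rule 150): 11101101
Gen 7 (rule 45): 10011011
Gen 8 (rule 150): 11100000
Gen 9 (rule 45): 10001111
Gen 10 (rule 150): 11010110
Gen 11 (rule 45): 10111100
Gen 12 (rule 150): 10011010
Gen 13 (rule 45): 10010110
Gen 14 (rule 150): 11110001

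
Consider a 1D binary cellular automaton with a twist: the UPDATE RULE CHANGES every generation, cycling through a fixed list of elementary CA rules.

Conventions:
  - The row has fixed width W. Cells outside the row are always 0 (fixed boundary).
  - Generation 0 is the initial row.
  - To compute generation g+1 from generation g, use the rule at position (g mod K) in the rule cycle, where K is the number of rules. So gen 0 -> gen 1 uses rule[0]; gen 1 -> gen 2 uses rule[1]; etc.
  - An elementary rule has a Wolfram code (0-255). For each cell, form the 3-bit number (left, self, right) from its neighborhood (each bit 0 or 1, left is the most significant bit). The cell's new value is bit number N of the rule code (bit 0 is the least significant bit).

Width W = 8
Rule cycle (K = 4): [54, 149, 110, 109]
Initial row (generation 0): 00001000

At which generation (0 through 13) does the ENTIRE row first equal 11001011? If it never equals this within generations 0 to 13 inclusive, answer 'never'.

Gen 0: 00001000
Gen 1 (rule 54): 00011100
Gen 2 (rule 149): 11001011
Gen 3 (rule 110): 11011111
Gen 4 (rule 109): 11110001
Gen 5 (rule 54): 00001011
Gen 6 (rule 149): 11101000
Gen 7 (rule 110): 10111000
Gen 8 (rule 109): 11101011
Gen 9 (rule 54): 00011100
Gen 10 (rule 149): 11001011
Gen 11 (rule 110): 11011111
Gen 12 (rule 109): 11110001
Gen 13 (rule 54): 00001011

Answer: 2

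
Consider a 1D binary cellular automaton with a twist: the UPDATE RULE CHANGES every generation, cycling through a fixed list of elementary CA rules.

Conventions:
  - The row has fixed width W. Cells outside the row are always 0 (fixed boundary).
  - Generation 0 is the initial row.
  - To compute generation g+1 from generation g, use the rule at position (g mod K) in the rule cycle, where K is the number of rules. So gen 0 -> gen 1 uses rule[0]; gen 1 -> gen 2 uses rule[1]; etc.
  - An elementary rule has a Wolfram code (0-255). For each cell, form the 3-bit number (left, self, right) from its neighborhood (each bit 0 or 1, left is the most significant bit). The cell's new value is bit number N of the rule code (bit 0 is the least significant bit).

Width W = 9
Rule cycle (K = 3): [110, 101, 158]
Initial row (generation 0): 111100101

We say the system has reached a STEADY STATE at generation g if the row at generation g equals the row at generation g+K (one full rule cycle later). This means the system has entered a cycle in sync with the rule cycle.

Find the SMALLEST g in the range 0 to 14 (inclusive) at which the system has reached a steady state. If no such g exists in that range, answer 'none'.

Gen 0: 111100101
Gen 1 (rule 110): 100101111
Gen 2 (rule 101): 100110001
Gen 3 (rule 158): 111101011
Gen 4 (rule 110): 100111111
Gen 5 (rule 101): 100000001
Gen 6 (rule 158): 110000011
Gen 7 (rule 110): 110000111
Gen 8 (rule 101): 010110001
Gen 9 (rule 158): 110101011
Gen 10 (rule 110): 111111111
Gen 11 (rule 101): 000000001
Gen 12 (rule 158): 000000011
Gen 13 (rule 110): 000000111
Gen 14 (rule 101): 111110001
Gen 15 (rule 158): 111101011
Gen 16 (rule 110): 100111111
Gen 17 (rule 101): 100000001

Answer: none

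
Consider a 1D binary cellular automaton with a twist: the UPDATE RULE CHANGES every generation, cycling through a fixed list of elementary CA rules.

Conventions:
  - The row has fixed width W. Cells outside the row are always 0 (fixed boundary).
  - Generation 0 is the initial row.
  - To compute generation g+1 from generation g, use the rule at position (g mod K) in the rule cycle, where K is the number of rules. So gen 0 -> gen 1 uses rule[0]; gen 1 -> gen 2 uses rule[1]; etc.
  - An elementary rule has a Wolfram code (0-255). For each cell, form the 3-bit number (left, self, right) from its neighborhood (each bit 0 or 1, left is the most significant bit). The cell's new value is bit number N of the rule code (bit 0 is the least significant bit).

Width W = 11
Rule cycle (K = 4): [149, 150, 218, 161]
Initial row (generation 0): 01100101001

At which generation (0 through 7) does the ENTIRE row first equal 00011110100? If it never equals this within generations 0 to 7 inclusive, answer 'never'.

Answer: never

Derivation:
Gen 0: 01100101001
Gen 1 (rule 149): 00010101101
Gen 2 (rule 150): 00110100001
Gen 3 (rule 218): 01110010010
Gen 4 (rule 161): 00100000000
Gen 5 (rule 149): 10111111111
Gen 6 (rule 150): 10011111110
Gen 7 (rule 218): 01111111111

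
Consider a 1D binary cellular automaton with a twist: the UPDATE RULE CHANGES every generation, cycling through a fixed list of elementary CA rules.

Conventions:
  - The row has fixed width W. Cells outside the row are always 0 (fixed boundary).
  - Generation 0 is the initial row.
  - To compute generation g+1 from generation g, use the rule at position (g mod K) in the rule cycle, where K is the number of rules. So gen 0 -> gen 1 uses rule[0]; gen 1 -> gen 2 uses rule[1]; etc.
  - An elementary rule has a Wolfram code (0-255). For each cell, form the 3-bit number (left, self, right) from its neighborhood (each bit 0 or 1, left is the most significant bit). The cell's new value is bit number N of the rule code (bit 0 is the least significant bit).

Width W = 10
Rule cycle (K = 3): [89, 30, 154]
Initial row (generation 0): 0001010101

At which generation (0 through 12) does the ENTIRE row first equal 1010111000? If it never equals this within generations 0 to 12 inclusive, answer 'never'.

Answer: 8

Derivation:
Gen 0: 0001010101
Gen 1 (rule 89): 1100000000
Gen 2 (rule 30): 1010000000
Gen 3 (rule 154): 0001000000
Gen 4 (rule 89): 1100111111
Gen 5 (rule 30): 1011100000
Gen 6 (rule 154): 0011010000
Gen 7 (rule 89): 1011001111
Gen 8 (rule 30): 1010111000
Gen 9 (rule 154): 0000110100
Gen 10 (rule 89): 1110110011
Gen 11 (rule 30): 1000101110
Gen 12 (rule 154): 0101001101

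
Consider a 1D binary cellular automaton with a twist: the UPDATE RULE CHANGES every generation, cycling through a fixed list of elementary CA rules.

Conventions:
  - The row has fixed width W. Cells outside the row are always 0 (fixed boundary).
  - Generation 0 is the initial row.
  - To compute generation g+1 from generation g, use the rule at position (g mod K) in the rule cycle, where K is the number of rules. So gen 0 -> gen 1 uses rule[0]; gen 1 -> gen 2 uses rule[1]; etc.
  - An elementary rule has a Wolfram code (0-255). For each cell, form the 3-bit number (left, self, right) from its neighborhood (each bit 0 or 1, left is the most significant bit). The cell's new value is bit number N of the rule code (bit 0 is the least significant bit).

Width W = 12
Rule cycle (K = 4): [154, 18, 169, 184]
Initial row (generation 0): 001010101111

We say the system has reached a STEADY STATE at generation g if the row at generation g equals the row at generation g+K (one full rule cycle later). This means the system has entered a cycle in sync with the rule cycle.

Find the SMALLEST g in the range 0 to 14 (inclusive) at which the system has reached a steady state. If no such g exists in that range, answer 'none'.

Gen 0: 001010101111
Gen 1 (rule 154): 010000001110
Gen 2 (rule 18): 101000010001
Gen 3 (rule 169): 010011000100
Gen 4 (rule 184): 001010100010
Gen 5 (rule 154): 010000010101
Gen 6 (rule 18): 101000100000
Gen 7 (rule 169): 010010001111
Gen 8 (rule 184): 001001001110
Gen 9 (rule 154): 010110111101
Gen 10 (rule 18): 100000000000
Gen 11 (rule 169): 001111111111
Gen 12 (rule 184): 001111111110
Gen 13 (rule 154): 011111111101
Gen 14 (rule 18): 100000000000
Gen 15 (rule 169): 001111111111
Gen 16 (rule 184): 001111111110
Gen 17 (rule 154): 011111111101
Gen 18 (rule 18): 100000000000

Answer: 10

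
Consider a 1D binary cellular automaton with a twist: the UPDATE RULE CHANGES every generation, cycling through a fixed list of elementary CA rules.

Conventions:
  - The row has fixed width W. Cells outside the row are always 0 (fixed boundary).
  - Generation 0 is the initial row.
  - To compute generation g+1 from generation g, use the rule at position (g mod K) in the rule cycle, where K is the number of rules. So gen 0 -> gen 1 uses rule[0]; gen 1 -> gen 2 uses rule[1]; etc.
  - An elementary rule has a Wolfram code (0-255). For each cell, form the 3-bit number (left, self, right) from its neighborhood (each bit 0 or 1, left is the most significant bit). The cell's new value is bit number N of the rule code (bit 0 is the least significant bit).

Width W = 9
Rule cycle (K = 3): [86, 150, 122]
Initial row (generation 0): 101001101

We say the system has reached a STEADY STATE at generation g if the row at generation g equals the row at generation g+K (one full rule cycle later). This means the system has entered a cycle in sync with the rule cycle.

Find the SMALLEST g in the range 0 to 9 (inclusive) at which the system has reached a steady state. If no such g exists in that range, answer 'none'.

Gen 0: 101001101
Gen 1 (rule 86): 101110101
Gen 2 (rule 150): 100100101
Gen 3 (rule 122): 011011010
Gen 4 (rule 86): 101001011
Gen 5 (rule 150): 101111000
Gen 6 (rule 122): 011001100
Gen 7 (rule 86): 101110110
Gen 8 (rule 150): 100100001
Gen 9 (rule 122): 011010010
Gen 10 (rule 86): 101011111
Gen 11 (rule 150): 101001110
Gen 12 (rule 122): 010111011

Answer: none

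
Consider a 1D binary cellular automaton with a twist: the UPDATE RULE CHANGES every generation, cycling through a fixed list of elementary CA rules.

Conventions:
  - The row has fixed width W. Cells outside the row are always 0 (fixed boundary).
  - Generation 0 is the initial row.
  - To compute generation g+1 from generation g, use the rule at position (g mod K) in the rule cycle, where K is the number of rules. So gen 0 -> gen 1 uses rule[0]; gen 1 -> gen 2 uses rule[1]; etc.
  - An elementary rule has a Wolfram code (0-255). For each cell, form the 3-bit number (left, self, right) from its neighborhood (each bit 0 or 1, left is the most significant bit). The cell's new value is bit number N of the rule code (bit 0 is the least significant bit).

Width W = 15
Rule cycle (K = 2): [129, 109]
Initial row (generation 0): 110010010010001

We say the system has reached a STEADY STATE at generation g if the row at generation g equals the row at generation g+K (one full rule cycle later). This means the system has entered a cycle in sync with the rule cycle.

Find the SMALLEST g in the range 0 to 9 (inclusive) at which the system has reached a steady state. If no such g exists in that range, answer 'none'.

Gen 0: 110010010010001
Gen 1 (rule 129): 000000000000100
Gen 2 (rule 109): 111111111110101
Gen 3 (rule 129): 011111111100000
Gen 4 (rule 109): 010000000101111
Gen 5 (rule 129): 000111110000110
Gen 6 (rule 109): 110100010110110
Gen 7 (rule 129): 000001000000000
Gen 8 (rule 109): 111101011111111
Gen 9 (rule 129): 011000001111110
Gen 10 (rule 109): 011011101000010
Gen 11 (rule 129): 000001000011000

Answer: none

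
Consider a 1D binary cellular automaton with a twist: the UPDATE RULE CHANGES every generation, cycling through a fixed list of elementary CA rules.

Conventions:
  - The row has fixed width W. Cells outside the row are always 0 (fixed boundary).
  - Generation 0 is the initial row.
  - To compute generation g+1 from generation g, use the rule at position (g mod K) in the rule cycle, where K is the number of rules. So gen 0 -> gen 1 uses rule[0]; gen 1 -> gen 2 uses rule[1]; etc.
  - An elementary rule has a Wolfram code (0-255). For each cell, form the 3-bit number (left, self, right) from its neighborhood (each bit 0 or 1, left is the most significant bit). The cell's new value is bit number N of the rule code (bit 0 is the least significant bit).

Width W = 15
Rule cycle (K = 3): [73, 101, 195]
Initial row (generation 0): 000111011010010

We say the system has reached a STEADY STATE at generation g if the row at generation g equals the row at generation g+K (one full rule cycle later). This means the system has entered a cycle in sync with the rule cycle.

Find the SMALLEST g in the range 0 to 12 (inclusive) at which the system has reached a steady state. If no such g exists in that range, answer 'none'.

Answer: none

Derivation:
Gen 0: 000111011010010
Gen 1 (rule 73): 110101011000000
Gen 2 (rule 101): 011111101011111
Gen 3 (rule 195): 101111100001111
Gen 4 (rule 73): 001000101101001
Gen 5 (rule 101): 101010110111001
Gen 6 (rule 195): 000000010011010
Gen 7 (rule 73): 111111000011000
Gen 8 (rule 101): 000001011001011
Gen 9 (rule 195): 111110001010001
Gen 10 (rule 73): 100010100000100
Gen 11 (rule 101): 101011101110101
Gen 12 (rule 195): 000001100110000
Gen 13 (rule 73): 111101100110111
Gen 14 (rule 101): 000110100011001
Gen 15 (rule 195): 111010001101010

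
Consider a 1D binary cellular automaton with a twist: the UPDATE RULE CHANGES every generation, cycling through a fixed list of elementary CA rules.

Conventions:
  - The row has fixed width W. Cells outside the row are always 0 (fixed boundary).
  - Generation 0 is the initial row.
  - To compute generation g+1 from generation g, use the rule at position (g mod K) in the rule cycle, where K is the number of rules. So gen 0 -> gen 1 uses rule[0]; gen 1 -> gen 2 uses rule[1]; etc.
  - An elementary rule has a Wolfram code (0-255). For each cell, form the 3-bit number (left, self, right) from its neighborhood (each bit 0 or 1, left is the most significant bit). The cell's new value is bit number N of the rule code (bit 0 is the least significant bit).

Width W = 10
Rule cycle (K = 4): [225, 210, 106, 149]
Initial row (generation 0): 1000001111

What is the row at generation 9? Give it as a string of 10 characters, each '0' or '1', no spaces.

Answer: 0101110101

Derivation:
Gen 0: 1000001111
Gen 1 (rule 225): 0011100111
Gen 2 (rule 210): 0101111011
Gen 3 (rule 106): 1011001111
Gen 4 (rule 149): 1000100110
Gen 5 (rule 225): 0010000010
Gen 6 (rule 210): 0101000101
Gen 7 (rule 106): 1010001010
Gen 8 (rule 149): 1011101011
Gen 9 (rule 225): 0101110101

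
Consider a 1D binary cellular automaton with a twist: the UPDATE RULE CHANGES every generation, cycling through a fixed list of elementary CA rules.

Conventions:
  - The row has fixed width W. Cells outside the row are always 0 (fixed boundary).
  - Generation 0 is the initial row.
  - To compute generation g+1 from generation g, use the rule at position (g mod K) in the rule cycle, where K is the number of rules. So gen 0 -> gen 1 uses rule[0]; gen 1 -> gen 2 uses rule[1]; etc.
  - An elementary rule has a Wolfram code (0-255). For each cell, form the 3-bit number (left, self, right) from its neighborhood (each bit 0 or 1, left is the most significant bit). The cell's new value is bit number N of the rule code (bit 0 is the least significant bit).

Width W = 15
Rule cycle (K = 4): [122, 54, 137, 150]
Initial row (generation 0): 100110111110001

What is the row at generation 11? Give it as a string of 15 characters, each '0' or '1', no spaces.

Answer: 100010000001100

Derivation:
Gen 0: 100110111110001
Gen 1 (rule 122): 011111100011010
Gen 2 (rule 54): 100000010100111
Gen 3 (rule 137): 001111000000110
Gen 4 (rule 150): 010110100001001
Gen 5 (rule 122): 101111010010110
Gen 6 (rule 54): 110000111111001
Gen 7 (rule 137): 100110111110000
Gen 8 (rule 150): 111000011101000
Gen 9 (rule 122): 101100110110100
Gen 10 (rule 54): 110011001001110
Gen 11 (rule 137): 100010000001100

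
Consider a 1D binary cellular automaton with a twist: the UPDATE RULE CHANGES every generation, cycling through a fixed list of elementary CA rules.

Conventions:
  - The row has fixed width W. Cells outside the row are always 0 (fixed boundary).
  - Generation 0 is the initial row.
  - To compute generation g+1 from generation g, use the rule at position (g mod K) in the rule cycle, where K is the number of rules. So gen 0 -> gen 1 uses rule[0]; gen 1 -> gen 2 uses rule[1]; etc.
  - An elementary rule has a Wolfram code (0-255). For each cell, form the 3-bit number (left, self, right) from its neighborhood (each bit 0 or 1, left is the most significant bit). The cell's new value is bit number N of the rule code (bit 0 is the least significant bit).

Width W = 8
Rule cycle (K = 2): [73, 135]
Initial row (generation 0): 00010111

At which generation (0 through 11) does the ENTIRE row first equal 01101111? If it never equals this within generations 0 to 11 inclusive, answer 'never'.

Answer: never

Derivation:
Gen 0: 00010111
Gen 1 (rule 73): 11000101
Gen 2 (rule 135): 00011101
Gen 3 (rule 73): 11010100
Gen 4 (rule 135): 00010101
Gen 5 (rule 73): 11000000
Gen 6 (rule 135): 00011111
Gen 7 (rule 73): 11010001
Gen 8 (rule 135): 00010111
Gen 9 (rule 73): 11000101
Gen 10 (rule 135): 00011101
Gen 11 (rule 73): 11010100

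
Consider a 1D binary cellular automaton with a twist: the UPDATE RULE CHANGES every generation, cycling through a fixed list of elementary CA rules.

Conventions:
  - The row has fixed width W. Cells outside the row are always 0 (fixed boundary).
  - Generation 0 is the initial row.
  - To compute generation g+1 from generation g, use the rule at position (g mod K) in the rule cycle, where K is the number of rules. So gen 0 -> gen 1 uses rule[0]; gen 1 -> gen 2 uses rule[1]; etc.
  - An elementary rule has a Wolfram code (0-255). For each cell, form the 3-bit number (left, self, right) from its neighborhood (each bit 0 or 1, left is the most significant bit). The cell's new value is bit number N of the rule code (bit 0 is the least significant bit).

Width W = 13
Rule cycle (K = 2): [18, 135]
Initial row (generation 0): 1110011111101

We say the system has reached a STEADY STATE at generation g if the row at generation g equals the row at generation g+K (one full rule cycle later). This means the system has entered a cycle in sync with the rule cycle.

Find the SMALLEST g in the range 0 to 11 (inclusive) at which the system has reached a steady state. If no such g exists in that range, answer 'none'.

Gen 0: 1110011111101
Gen 1 (rule 18): 0001100000000
Gen 2 (rule 135): 1110001111111
Gen 3 (rule 18): 0001010000000
Gen 4 (rule 135): 1111010111111
Gen 5 (rule 18): 0000000000000
Gen 6 (rule 135): 1111111111111
Gen 7 (rule 18): 0000000000000
Gen 8 (rule 135): 1111111111111
Gen 9 (rule 18): 0000000000000
Gen 10 (rule 135): 1111111111111
Gen 11 (rule 18): 0000000000000
Gen 12 (rule 135): 1111111111111
Gen 13 (rule 18): 0000000000000

Answer: 5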